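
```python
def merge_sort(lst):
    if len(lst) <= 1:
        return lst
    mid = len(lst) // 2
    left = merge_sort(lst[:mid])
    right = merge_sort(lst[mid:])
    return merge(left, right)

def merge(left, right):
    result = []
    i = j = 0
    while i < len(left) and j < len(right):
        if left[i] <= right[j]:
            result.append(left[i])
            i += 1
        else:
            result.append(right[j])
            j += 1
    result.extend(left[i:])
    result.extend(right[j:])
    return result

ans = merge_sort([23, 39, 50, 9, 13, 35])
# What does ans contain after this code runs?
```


merge_sort([23, 39, 50, 9, 13, 35])
Split into [23, 39, 50] and [9, 13, 35]
Left sorted: [23, 39, 50]
Right sorted: [9, 13, 35]
Merge [23, 39, 50] and [9, 13, 35]
= [9, 13, 23, 35, 39, 50]


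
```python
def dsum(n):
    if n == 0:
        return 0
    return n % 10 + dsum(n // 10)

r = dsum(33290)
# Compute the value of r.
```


dsum(33290)
= 0 + dsum(3329)
= 0 + 9 + dsum(332)
= 0 + 9 + 2 + dsum(33)
= 0 + 9 + 2 + 3 + dsum(3)
= 0 + 9 + 2 + 3 + 3 + dsum(0)
= 0 + 9 + 2 + 3 + 3 + 0
= 17


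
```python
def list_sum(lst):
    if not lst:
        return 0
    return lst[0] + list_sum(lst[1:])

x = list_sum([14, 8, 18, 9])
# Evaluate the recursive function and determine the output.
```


list_sum([14, 8, 18, 9])
= 14 + list_sum([8, 18, 9])
= 14 + 8 + list_sum([18, 9])
= 14 + 8 + 18 + list_sum([9])
= 14 + 8 + 18 + 9 + list_sum([])
= 14 + 8 + 18 + 9 + 0
= 49


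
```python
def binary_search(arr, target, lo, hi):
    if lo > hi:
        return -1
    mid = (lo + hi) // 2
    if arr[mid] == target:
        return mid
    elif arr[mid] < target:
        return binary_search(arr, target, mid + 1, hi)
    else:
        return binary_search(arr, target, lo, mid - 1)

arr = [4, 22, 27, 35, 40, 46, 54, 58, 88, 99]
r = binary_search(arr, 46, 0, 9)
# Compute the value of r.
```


binary_search(arr, 46, 0, 9)
lo=0, hi=9, mid=4, arr[mid]=40
40 < 46, search right half
lo=5, hi=9, mid=7, arr[mid]=58
58 > 46, search left half
lo=5, hi=6, mid=5, arr[mid]=46
arr[5] == 46, found at index 5
= 5


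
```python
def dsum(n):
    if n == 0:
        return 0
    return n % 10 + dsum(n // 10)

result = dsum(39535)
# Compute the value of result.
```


dsum(39535)
= 5 + dsum(3953)
= 5 + 3 + dsum(395)
= 5 + 3 + 5 + dsum(39)
= 5 + 3 + 5 + 9 + dsum(3)
= 5 + 3 + 5 + 9 + 3 + dsum(0)
= 5 + 3 + 5 + 9 + 3 + 0
= 25


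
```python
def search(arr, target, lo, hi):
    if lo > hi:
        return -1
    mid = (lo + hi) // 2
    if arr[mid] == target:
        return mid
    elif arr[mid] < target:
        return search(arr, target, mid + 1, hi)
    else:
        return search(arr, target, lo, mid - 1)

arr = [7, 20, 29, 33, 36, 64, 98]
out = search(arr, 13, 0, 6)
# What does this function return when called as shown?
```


search(arr, 13, 0, 6)
lo=0, hi=6, mid=3, arr[mid]=33
33 > 13, search left half
lo=0, hi=2, mid=1, arr[mid]=20
20 > 13, search left half
lo=0, hi=0, mid=0, arr[mid]=7
7 < 13, search right half
lo > hi, target not found, return -1
= -1


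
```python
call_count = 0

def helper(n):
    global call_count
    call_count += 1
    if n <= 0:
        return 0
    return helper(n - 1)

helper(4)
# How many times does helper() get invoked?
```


helper(4) calls helper(3) calls ... calls helper(0)
Total calls: 4 + 1 (for base case) = 5


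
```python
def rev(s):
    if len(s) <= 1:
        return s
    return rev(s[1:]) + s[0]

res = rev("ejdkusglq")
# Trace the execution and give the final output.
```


rev("ejdkusglq")
= rev("jdkusglq") + "e"
= rev("dkusglq") + "j" + "e"
= rev("kusglq") + "d" + "j" + "e"
= rev("usglq") + "k" + "d" + "j" + "e"
= rev("sglq") + "u" + "k" + "d" + "j" + "e"
= rev("glq") + "s" + "u" + "k" + "d" + "j" + "e"
= rev("lq") + "g" + "s" + "u" + "k" + "d" + "j" + "e"
= rev("q") + "l" + "g" + "s" + "u" + "k" + "d" + "j" + "e"
= "q" + "l" + "g" + "s" + "u" + "k" + "d" + "j" + "e"
= "qlgsukdje"


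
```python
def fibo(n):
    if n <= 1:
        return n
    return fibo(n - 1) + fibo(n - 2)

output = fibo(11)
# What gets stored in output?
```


fibo(11)
= fibo(10) + fibo(9)
= (fibo(9) + fibo(8)) + fibo(9)
Computing bottom-up: fibo(0)=0, fibo(1)=1, fibo(2)=1, fibo(3)=2, fibo(4)=3, fibo(5)=5, fibo(6)=8, fibo(7)=13, fibo(8)=21, fibo(9)=34, fibo(10)=55, fibo(11)=89
= 89


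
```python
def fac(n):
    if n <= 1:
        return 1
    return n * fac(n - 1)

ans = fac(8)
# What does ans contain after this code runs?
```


fac(8)
= 8 * fac(7)
= 8 * 7 * fac(6)
= 8 * 7 * 6 * fac(5)
= 8 * 7 * 6 * 5 * fac(4)
= 8 * 7 * 6 * 5 * 4 * fac(3)
= 8 * 7 * 6 * 5 * 4 * 3 * fac(2)
= 8 * 7 * 6 * 5 * 4 * 3 * 2 * fac(1)
= 8 * 7 * 6 * 5 * 4 * 3 * 2 * 1
= 40320


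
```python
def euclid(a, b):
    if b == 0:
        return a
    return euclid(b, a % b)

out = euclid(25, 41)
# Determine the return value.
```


euclid(25, 41)
= euclid(41, 25 % 41) = euclid(41, 25)
= euclid(25, 41 % 25) = euclid(25, 16)
= euclid(16, 25 % 16) = euclid(16, 9)
= euclid(9, 16 % 9) = euclid(9, 7)
= euclid(7, 9 % 7) = euclid(7, 2)
= euclid(2, 7 % 2) = euclid(2, 1)
= euclid(1, 2 % 1) = euclid(1, 0)
b == 0, return a = 1


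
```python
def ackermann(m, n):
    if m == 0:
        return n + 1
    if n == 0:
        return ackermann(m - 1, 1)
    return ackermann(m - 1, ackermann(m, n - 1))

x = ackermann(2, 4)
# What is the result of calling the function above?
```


ackermann(2, 4)
= ackermann(1, ackermann(2, 3))
First compute ackermann(2, 3) = 9
= ackermann(1, 9)
= 11


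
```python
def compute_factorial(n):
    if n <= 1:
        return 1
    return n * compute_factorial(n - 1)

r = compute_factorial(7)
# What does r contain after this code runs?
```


compute_factorial(7)
= 7 * compute_factorial(6)
= 7 * 6 * compute_factorial(5)
= 7 * 6 * 5 * compute_factorial(4)
= 7 * 6 * 5 * 4 * compute_factorial(3)
= 7 * 6 * 5 * 4 * 3 * compute_factorial(2)
= 7 * 6 * 5 * 4 * 3 * 2 * compute_factorial(1)
= 7 * 6 * 5 * 4 * 3 * 2 * 1
= 5040


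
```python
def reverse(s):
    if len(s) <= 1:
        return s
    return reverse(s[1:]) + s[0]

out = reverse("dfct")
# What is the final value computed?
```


reverse("dfct")
= reverse("fct") + "d"
= reverse("ct") + "f" + "d"
= reverse("t") + "c" + "f" + "d"
= "t" + "c" + "f" + "d"
= "tcfd"


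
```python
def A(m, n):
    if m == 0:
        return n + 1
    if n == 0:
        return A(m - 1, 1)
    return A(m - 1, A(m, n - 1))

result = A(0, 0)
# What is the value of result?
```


A(0, 0)
m == 0: return 0 + 1 = 1
= 1


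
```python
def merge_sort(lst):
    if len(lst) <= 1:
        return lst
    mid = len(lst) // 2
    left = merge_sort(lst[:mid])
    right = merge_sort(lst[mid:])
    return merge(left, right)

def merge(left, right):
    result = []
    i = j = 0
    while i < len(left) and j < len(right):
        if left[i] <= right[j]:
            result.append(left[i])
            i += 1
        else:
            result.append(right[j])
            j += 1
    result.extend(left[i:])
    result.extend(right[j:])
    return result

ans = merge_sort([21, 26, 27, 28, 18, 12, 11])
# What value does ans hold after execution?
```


merge_sort([21, 26, 27, 28, 18, 12, 11])
Split into [21, 26, 27] and [28, 18, 12, 11]
Left sorted: [21, 26, 27]
Right sorted: [11, 12, 18, 28]
Merge [21, 26, 27] and [11, 12, 18, 28]
= [11, 12, 18, 21, 26, 27, 28]


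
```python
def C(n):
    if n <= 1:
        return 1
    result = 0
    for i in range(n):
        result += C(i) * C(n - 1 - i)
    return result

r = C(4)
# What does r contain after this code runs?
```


C(4)
= sum of C(i) * C(4-1-i) for i in 0..3
First compute sub-values bottom-up:
  C(0) = 1, C(1) = 1
  C(2) = 1*1 + 1*1 = 2
  C(3) = 1*2 + 1*1 + 2*1 = 5
Now C(4):
  C(0)*C(3) = 1*5 = 5
  C(1)*C(2) = 1*2 = 2
  C(2)*C(1) = 2*1 = 2
  C(3)*C(0) = 5*1 = 5
= 5 + 2 + 2 + 5
= 14


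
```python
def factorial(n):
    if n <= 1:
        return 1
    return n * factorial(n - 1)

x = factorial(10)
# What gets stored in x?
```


factorial(10)
= 10 * factorial(9)
= 10 * 9 * factorial(8)
= 10 * 9 * 8 * factorial(7)
= 10 * 9 * 8 * 7 * factorial(6)
= 10 * 9 * 8 * 7 * 6 * factorial(5)
= 10 * 9 * 8 * 7 * 6 * 5 * factorial(4)
= 10 * 9 * 8 * 7 * 6 * 5 * 4 * factorial(3)
= 10 * 9 * 8 * 7 * 6 * 5 * 4 * 3 * factorial(2)
= 10 * 9 * 8 * 7 * 6 * 5 * 4 * 3 * 2 * factorial(1)
= 10 * 9 * 8 * 7 * 6 * 5 * 4 * 3 * 2 * 1
= 3628800


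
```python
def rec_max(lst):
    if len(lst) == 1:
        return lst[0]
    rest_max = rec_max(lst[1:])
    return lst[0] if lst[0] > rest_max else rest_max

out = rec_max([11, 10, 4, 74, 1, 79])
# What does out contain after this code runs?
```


rec_max([11, 10, 4, 74, 1, 79])
= compare 11 with rec_max([10, 4, 74, 1, 79])
= compare 10 with rec_max([4, 74, 1, 79])
= compare 4 with rec_max([74, 1, 79])
= compare 74 with rec_max([1, 79])
= compare 1 with rec_max([79])
Base: rec_max([79]) = 79
compare 1 with 79: max = 79
compare 74 with 79: max = 79
compare 4 with 79: max = 79
compare 10 with 79: max = 79
compare 11 with 79: max = 79
= 79


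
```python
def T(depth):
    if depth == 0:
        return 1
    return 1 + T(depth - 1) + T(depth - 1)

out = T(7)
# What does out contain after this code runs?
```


T(7)
= 1 + T(6) + T(6)
= 1 + 2 * T(6)
T(k) = 2^(k+1) - 1
T(0) = 1
T(1) = 3
T(2) = 7
T(3) = 15
T(4) = 31
T(7) = 2^8 - 1 = 255


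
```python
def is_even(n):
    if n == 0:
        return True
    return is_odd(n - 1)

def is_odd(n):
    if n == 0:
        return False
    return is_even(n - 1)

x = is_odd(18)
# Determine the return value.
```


is_odd(18)
= is_even(17)
= is_odd(16)
= is_even(15)
= is_odd(14)
= is_even(13)
= is_odd(12)
= is_even(11)
= is_odd(10)
= is_even(9)
= is_odd(8)
= is_even(7)
= is_odd(6)
= is_even(5)
= is_odd(4)
= is_even(3)
= is_odd(2)
= is_even(1)
= is_odd(0)
n == 0: return False
= False


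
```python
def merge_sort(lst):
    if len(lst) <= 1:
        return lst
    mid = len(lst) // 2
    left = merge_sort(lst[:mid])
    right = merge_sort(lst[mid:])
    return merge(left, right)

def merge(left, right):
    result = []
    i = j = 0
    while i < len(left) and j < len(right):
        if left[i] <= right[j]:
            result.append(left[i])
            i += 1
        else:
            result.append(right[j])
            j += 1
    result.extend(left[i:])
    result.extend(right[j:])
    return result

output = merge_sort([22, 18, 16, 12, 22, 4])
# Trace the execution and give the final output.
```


merge_sort([22, 18, 16, 12, 22, 4])
Split into [22, 18, 16] and [12, 22, 4]
Left sorted: [16, 18, 22]
Right sorted: [4, 12, 22]
Merge [16, 18, 22] and [4, 12, 22]
= [4, 12, 16, 18, 22, 22]


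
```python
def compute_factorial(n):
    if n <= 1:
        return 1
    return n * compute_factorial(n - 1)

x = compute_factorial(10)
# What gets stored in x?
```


compute_factorial(10)
= 10 * compute_factorial(9)
= 10 * 9 * compute_factorial(8)
= 10 * 9 * 8 * compute_factorial(7)
= 10 * 9 * 8 * 7 * compute_factorial(6)
= 10 * 9 * 8 * 7 * 6 * compute_factorial(5)
= 10 * 9 * 8 * 7 * 6 * 5 * compute_factorial(4)
= 10 * 9 * 8 * 7 * 6 * 5 * 4 * compute_factorial(3)
= 10 * 9 * 8 * 7 * 6 * 5 * 4 * 3 * compute_factorial(2)
= 10 * 9 * 8 * 7 * 6 * 5 * 4 * 3 * 2 * compute_factorial(1)
= 10 * 9 * 8 * 7 * 6 * 5 * 4 * 3 * 2 * 1
= 3628800


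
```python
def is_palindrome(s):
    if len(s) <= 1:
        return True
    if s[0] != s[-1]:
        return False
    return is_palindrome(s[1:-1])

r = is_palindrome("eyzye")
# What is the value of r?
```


is_palindrome("eyzye")
"eyzye": s[0]='e' == s[-1]='e' -> is_palindrome("yzy")
"yzy": s[0]='y' == s[-1]='y' -> is_palindrome("z")
"z": len <= 1 -> True
= True


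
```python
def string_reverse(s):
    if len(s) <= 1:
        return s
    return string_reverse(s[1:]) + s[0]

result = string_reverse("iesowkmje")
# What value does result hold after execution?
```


string_reverse("iesowkmje")
= string_reverse("esowkmje") + "i"
= string_reverse("sowkmje") + "e" + "i"
= string_reverse("owkmje") + "s" + "e" + "i"
= string_reverse("wkmje") + "o" + "s" + "e" + "i"
= string_reverse("kmje") + "w" + "o" + "s" + "e" + "i"
= string_reverse("mje") + "k" + "w" + "o" + "s" + "e" + "i"
= string_reverse("je") + "m" + "k" + "w" + "o" + "s" + "e" + "i"
= string_reverse("e") + "j" + "m" + "k" + "w" + "o" + "s" + "e" + "i"
= "e" + "j" + "m" + "k" + "w" + "o" + "s" + "e" + "i"
= "ejmkwosei"


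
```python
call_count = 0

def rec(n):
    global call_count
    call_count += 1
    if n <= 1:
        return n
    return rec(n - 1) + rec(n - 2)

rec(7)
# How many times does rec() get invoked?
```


rec(7) calls rec(6) and rec(5); each non-base call branches into two more.
Let C(k) = total number of calls made by rec(k), including the call to rec(k) itself.
Base cases: C(0) = 1, C(1) = 1
Recurrence: C(k) = 1 + C(k-1) + C(k-2)
  C(2) = 1 + C(1) + C(0) = 1 + 1 + 1 = 3
  C(3) = 1 + C(2) + C(1) = 1 + 3 + 1 = 5
  C(4) = 1 + C(3) + C(2) = 1 + 5 + 3 = 9
  C(5) = 1 + C(4) + C(3) = 1 + 9 + 5 = 15
  C(6) = 1 + C(5) + C(4) = 1 + 15 + 9 = 25
  C(7) = 1 + C(6) + C(5) = 1 + 25 + 15 = 41
Total calls = C(7) = 41


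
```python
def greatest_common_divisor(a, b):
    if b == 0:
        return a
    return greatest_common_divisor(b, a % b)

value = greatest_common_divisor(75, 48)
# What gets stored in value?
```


greatest_common_divisor(75, 48)
= greatest_common_divisor(48, 75 % 48) = greatest_common_divisor(48, 27)
= greatest_common_divisor(27, 48 % 27) = greatest_common_divisor(27, 21)
= greatest_common_divisor(21, 27 % 21) = greatest_common_divisor(21, 6)
= greatest_common_divisor(6, 21 % 6) = greatest_common_divisor(6, 3)
= greatest_common_divisor(3, 6 % 3) = greatest_common_divisor(3, 0)
b == 0, return a = 3


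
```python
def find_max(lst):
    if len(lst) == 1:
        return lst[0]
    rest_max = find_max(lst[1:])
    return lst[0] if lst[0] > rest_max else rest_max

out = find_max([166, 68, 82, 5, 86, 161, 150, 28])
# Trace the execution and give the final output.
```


find_max([166, 68, 82, 5, 86, 161, 150, 28])
= compare 166 with find_max([68, 82, 5, 86, 161, 150, 28])
= compare 68 with find_max([82, 5, 86, 161, 150, 28])
= compare 82 with find_max([5, 86, 161, 150, 28])
= compare 5 with find_max([86, 161, 150, 28])
= compare 86 with find_max([161, 150, 28])
= compare 161 with find_max([150, 28])
= compare 150 with find_max([28])
Base: find_max([28]) = 28
compare 150 with 28: max = 150
compare 161 with 150: max = 161
compare 86 with 161: max = 161
compare 5 with 161: max = 161
compare 82 with 161: max = 161
compare 68 with 161: max = 161
compare 166 with 161: max = 166
= 166


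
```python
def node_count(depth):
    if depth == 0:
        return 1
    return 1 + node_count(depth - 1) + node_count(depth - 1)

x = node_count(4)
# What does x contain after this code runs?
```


node_count(4)
= 1 + node_count(3) + node_count(3)
= 1 + 2 * node_count(3)
node_count(k) = 2^(k+1) - 1
node_count(0) = 1
node_count(1) = 3
node_count(2) = 7
node_count(3) = 15
node_count(4) = 31
node_count(4) = 2^5 - 1 = 31


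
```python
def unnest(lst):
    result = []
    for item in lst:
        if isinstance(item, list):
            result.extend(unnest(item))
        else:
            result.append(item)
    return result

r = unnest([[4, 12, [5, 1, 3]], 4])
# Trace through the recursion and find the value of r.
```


unnest([[4, 12, [5, 1, 3]], 4])
Processing each element:
  [4, 12, [5, 1, 3]] is a list -> unnest recursively -> [4, 12, 5, 1, 3]
  4 is not a list -> append 4
= [4, 12, 5, 1, 3, 4]


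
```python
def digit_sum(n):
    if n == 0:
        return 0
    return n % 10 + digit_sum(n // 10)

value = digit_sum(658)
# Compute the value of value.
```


digit_sum(658)
= 8 + digit_sum(65)
= 8 + 5 + digit_sum(6)
= 8 + 5 + 6 + digit_sum(0)
= 8 + 5 + 6 + 0
= 19


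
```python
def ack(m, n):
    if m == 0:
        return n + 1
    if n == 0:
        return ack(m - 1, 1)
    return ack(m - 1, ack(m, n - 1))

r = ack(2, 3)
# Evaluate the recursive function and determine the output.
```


ack(2, 3)
= ack(1, ack(2, 2))
First compute ack(2, 2) = 7
= ack(1, 7)
= 9


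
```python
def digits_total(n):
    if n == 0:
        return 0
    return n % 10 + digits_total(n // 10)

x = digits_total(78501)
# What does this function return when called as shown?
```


digits_total(78501)
= 1 + digits_total(7850)
= 1 + 0 + digits_total(785)
= 1 + 0 + 5 + digits_total(78)
= 1 + 0 + 5 + 8 + digits_total(7)
= 1 + 0 + 5 + 8 + 7 + digits_total(0)
= 1 + 0 + 5 + 8 + 7 + 0
= 21


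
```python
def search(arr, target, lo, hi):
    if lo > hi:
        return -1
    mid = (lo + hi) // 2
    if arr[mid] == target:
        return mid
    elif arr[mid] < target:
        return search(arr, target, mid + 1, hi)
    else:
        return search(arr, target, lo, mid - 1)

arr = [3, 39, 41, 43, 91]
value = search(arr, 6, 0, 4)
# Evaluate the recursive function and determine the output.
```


search(arr, 6, 0, 4)
lo=0, hi=4, mid=2, arr[mid]=41
41 > 6, search left half
lo=0, hi=1, mid=0, arr[mid]=3
3 < 6, search right half
lo=1, hi=1, mid=1, arr[mid]=39
39 > 6, search left half
lo > hi, target not found, return -1
= -1


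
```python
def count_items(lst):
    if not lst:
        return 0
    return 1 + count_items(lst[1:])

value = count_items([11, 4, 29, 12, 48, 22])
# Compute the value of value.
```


count_items([11, 4, 29, 12, 48, 22])
= 1 + count_items([4, 29, 12, 48, 22])
= 1 + 1 + count_items([29, 12, 48, 22])
= 1 + 1 + 1 + count_items([12, 48, 22])
= 1 + 1 + 1 + 1 + count_items([48, 22])
= 1 + 1 + 1 + 1 + 1 + count_items([22])
= 1 + 1 + 1 + 1 + 1 + 1 + count_items([])
= 1 + 1 + 1 + 1 + 1 + 1 + 0
= 6


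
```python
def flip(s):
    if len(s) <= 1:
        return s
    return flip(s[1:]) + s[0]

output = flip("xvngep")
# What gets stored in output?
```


flip("xvngep")
= flip("vngep") + "x"
= flip("ngep") + "v" + "x"
= flip("gep") + "n" + "v" + "x"
= flip("ep") + "g" + "n" + "v" + "x"
= flip("p") + "e" + "g" + "n" + "v" + "x"
= "p" + "e" + "g" + "n" + "v" + "x"
= "pegnvx"


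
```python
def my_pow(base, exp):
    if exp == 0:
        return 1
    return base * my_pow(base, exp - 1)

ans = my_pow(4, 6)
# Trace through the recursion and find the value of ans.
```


my_pow(4, 6)
= 4 * my_pow(4, 5)
= 4 * 4 * my_pow(4, 4)
= 4 * 4 * 4 * my_pow(4, 3)
= 4 * 4 * 4 * 4 * my_pow(4, 2)
= 4 * 4 * 4 * 4 * 4 * my_pow(4, 1)
= 4 * 4 * 4 * 4 * 4 * 4 * my_pow(4, 0)
= 4 * 4 * 4 * 4 * 4 * 4 * 1
= 4096


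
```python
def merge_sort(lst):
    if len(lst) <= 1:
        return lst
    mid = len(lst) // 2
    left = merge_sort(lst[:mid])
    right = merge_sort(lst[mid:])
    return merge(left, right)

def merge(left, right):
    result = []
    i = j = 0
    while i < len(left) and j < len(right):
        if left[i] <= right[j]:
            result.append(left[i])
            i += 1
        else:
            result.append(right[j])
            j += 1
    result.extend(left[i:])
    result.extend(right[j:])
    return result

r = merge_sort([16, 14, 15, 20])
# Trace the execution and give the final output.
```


merge_sort([16, 14, 15, 20])
Split into [16, 14] and [15, 20]
Left sorted: [14, 16]
Right sorted: [15, 20]
Merge [14, 16] and [15, 20]
= [14, 15, 16, 20]


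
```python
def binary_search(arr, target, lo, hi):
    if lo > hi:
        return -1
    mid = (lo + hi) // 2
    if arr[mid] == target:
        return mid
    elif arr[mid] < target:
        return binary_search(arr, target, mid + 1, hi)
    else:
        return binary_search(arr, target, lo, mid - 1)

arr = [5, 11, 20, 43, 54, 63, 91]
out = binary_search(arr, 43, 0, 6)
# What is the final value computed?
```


binary_search(arr, 43, 0, 6)
lo=0, hi=6, mid=3, arr[mid]=43
arr[3] == 43, found at index 3
= 3


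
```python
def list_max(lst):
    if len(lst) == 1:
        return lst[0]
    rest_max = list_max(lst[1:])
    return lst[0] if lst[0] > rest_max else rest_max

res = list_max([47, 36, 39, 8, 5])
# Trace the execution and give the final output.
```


list_max([47, 36, 39, 8, 5])
= compare 47 with list_max([36, 39, 8, 5])
= compare 36 with list_max([39, 8, 5])
= compare 39 with list_max([8, 5])
= compare 8 with list_max([5])
Base: list_max([5]) = 5
compare 8 with 5: max = 8
compare 39 with 8: max = 39
compare 36 with 39: max = 39
compare 47 with 39: max = 47
= 47


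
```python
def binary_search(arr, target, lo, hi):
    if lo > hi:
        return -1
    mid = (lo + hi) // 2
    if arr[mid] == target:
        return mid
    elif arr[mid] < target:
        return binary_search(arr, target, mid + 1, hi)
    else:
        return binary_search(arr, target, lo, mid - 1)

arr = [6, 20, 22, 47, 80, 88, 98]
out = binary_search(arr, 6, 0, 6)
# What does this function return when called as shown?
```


binary_search(arr, 6, 0, 6)
lo=0, hi=6, mid=3, arr[mid]=47
47 > 6, search left half
lo=0, hi=2, mid=1, arr[mid]=20
20 > 6, search left half
lo=0, hi=0, mid=0, arr[mid]=6
arr[0] == 6, found at index 0
= 0


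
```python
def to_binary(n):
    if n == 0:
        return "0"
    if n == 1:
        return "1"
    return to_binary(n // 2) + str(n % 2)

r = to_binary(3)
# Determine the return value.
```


to_binary(3)
= to_binary(1) + "1"
= "1" + "1"
= "11"


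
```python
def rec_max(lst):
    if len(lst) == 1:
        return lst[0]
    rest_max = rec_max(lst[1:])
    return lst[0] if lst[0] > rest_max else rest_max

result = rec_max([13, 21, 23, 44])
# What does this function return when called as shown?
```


rec_max([13, 21, 23, 44])
= compare 13 with rec_max([21, 23, 44])
= compare 21 with rec_max([23, 44])
= compare 23 with rec_max([44])
Base: rec_max([44]) = 44
compare 23 with 44: max = 44
compare 21 with 44: max = 44
compare 13 with 44: max = 44
= 44


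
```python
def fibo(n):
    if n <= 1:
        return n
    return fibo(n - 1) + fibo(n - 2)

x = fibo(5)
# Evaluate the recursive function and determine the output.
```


fibo(5)
= fibo(4) + fibo(3)
= (fibo(3) + fibo(2)) + fibo(3)
Computing bottom-up: fibo(0)=0, fibo(1)=1, fibo(2)=1, fibo(3)=2, fibo(4)=3, fibo(5)=5
= 5


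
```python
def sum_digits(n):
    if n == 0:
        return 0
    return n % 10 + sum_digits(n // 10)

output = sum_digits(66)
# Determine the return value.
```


sum_digits(66)
= 6 + sum_digits(6)
= 6 + 6 + sum_digits(0)
= 6 + 6 + 0
= 12


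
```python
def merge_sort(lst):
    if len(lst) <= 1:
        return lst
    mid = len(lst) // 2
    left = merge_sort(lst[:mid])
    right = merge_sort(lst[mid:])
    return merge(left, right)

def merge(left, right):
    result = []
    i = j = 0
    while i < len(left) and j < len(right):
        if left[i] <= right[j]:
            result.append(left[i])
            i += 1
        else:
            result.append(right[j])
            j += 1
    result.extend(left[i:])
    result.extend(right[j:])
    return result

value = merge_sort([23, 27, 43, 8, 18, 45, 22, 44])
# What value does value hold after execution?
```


merge_sort([23, 27, 43, 8, 18, 45, 22, 44])
Split into [23, 27, 43, 8] and [18, 45, 22, 44]
Left sorted: [8, 23, 27, 43]
Right sorted: [18, 22, 44, 45]
Merge [8, 23, 27, 43] and [18, 22, 44, 45]
= [8, 18, 22, 23, 27, 43, 44, 45]


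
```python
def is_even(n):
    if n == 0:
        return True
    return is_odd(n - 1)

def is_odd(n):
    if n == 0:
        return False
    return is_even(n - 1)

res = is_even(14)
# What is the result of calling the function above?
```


is_even(14)
= is_odd(13)
= is_even(12)
= is_odd(11)
= is_even(10)
= is_odd(9)
= is_even(8)
= is_odd(7)
= is_even(6)
= is_odd(5)
= is_even(4)
= is_odd(3)
= is_even(2)
= is_odd(1)
= is_even(0)
n == 0: return True
= True


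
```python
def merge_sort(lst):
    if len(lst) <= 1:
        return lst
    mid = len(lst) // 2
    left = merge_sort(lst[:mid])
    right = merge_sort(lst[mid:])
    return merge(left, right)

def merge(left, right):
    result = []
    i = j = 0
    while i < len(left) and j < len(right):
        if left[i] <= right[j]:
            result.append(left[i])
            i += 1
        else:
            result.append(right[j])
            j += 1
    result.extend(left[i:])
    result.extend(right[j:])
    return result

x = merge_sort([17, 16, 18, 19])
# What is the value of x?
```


merge_sort([17, 16, 18, 19])
Split into [17, 16] and [18, 19]
Left sorted: [16, 17]
Right sorted: [18, 19]
Merge [16, 17] and [18, 19]
= [16, 17, 18, 19]


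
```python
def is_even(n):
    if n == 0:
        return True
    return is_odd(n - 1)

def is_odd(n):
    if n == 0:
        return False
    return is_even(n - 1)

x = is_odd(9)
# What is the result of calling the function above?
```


is_odd(9)
= is_even(8)
= is_odd(7)
= is_even(6)
= is_odd(5)
= is_even(4)
= is_odd(3)
= is_even(2)
= is_odd(1)
= is_even(0)
n == 0: return True
= True


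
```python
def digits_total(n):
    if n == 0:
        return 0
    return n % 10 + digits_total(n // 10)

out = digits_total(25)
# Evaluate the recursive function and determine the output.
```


digits_total(25)
= 5 + digits_total(2)
= 5 + 2 + digits_total(0)
= 5 + 2 + 0
= 7


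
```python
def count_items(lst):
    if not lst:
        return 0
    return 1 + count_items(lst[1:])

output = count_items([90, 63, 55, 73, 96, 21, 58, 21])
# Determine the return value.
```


count_items([90, 63, 55, 73, 96, 21, 58, 21])
= 1 + count_items([63, 55, 73, 96, 21, 58, 21])
= 1 + 1 + count_items([55, 73, 96, 21, 58, 21])
= 1 + 1 + 1 + count_items([73, 96, 21, 58, 21])
= 1 + 1 + 1 + 1 + count_items([96, 21, 58, 21])
= 1 + 1 + 1 + 1 + 1 + count_items([21, 58, 21])
= 1 + 1 + 1 + 1 + 1 + 1 + count_items([58, 21])
= 1 + 1 + 1 + 1 + 1 + 1 + 1 + count_items([21])
= 1 + 1 + 1 + 1 + 1 + 1 + 1 + 1 + count_items([])
= 1 + 1 + 1 + 1 + 1 + 1 + 1 + 1 + 0
= 8


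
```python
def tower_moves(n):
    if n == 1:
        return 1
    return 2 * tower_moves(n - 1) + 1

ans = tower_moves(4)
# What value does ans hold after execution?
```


tower_moves(4)
= 2 * tower_moves(3) + 1
= 2 * (2 * tower_moves(2) + 1) + 1
= 2 * (2 * (2 * tower_moves(1) + 1) + 1) + 1
Now compute bottom-up:
tower_moves(1) = 1
tower_moves(2) = 2 * 1 + 1 = 3
tower_moves(3) = 2 * 3 + 1 = 7
tower_moves(4) = 2 * 7 + 1 = 15
= 15


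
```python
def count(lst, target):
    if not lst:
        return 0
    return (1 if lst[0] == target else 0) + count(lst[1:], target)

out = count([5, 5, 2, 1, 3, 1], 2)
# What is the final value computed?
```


count([5, 5, 2, 1, 3, 1], 2)
lst[0]=5 != 2: 0 + count([5, 2, 1, 3, 1], 2)
lst[0]=5 != 2: 0 + count([2, 1, 3, 1], 2)
lst[0]=2 == 2: 1 + count([1, 3, 1], 2)
lst[0]=1 != 2: 0 + count([3, 1], 2)
lst[0]=3 != 2: 0 + count([1], 2)
lst[0]=1 != 2: 0 + count([], 2)
= 1


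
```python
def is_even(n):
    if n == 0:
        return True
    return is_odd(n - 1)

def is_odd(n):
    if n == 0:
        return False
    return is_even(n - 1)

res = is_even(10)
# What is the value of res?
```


is_even(10)
= is_odd(9)
= is_even(8)
= is_odd(7)
= is_even(6)
= is_odd(5)
= is_even(4)
= is_odd(3)
= is_even(2)
= is_odd(1)
= is_even(0)
n == 0: return True
= True


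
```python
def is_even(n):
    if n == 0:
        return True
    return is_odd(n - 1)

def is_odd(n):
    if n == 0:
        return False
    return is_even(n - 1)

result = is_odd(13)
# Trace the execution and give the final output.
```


is_odd(13)
= is_even(12)
= is_odd(11)
= is_even(10)
= is_odd(9)
= is_even(8)
= is_odd(7)
= is_even(6)
= is_odd(5)
= is_even(4)
= is_odd(3)
= is_even(2)
= is_odd(1)
= is_even(0)
n == 0: return True
= True


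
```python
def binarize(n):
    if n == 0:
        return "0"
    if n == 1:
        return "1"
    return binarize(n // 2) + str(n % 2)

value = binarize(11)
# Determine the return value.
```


binarize(11)
= binarize(5) + "1"
= binarize(2) + "1" + "1"
= binarize(1) + "0" + "1" + "1"
= "1" + "0" + "1" + "1"
= "1011"


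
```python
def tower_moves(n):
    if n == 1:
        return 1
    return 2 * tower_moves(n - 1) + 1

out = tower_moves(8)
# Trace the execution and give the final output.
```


tower_moves(8)
= 2 * tower_moves(7) + 1
= 2 * (2 * tower_moves(6) + 1) + 1
= 2 * (2 * (2 * tower_moves(5) + 1) + 1) + 1
= 2 * (2 * (2 * (2 * tower_moves(4) + 1) + 1) + 1) + 1
= 2 * (2 * (2 * (2 * (2 * tower_moves(3) + 1) + 1) + 1) + 1) + 1
= 2 * (2 * (2 * (2 * (2 * (2 * tower_moves(2) + 1) + 1) + 1) + 1) + 1) + 1
= 2 * (2 * (2 * (2 * (2 * (2 * (2 * tower_moves(1) + 1) + 1) + 1) + 1) + 1) + 1) + 1
Now compute bottom-up:
tower_moves(1) = 1
tower_moves(2) = 2 * 1 + 1 = 3
tower_moves(3) = 2 * 3 + 1 = 7
tower_moves(4) = 2 * 7 + 1 = 15
tower_moves(5) = 2 * 15 + 1 = 31
tower_moves(6) = 2 * 31 + 1 = 63
tower_moves(7) = 2 * 63 + 1 = 127
tower_moves(8) = 2 * 127 + 1 = 255
= 255


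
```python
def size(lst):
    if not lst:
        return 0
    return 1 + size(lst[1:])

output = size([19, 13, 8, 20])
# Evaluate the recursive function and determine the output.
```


size([19, 13, 8, 20])
= 1 + size([13, 8, 20])
= 1 + 1 + size([8, 20])
= 1 + 1 + 1 + size([20])
= 1 + 1 + 1 + 1 + size([])
= 1 + 1 + 1 + 1 + 0
= 4


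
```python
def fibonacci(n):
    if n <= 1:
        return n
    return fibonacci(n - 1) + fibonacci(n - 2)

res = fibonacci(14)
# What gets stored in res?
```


fibonacci(14)
= fibonacci(13) + fibonacci(12)
= (fibonacci(12) + fibonacci(11)) + fibonacci(12)
Computing bottom-up: fibonacci(0)=0, fibonacci(1)=1, fibonacci(2)=1, fibonacci(3)=2, fibonacci(4)=3, fibonacci(5)=5, fibonacci(6)=8, fibonacci(7)=13, fibonacci(8)=21, fibonacci(9)=34, fibonacci(10)=55, fibonacci(11)=89, fibonacci(12)=144, fibonacci(13)=233, fibonacci(14)=377
= 377


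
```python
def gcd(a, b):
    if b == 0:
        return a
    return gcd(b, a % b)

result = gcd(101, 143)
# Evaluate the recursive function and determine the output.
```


gcd(101, 143)
= gcd(143, 101 % 143) = gcd(143, 101)
= gcd(101, 143 % 101) = gcd(101, 42)
= gcd(42, 101 % 42) = gcd(42, 17)
= gcd(17, 42 % 17) = gcd(17, 8)
= gcd(8, 17 % 8) = gcd(8, 1)
= gcd(1, 8 % 1) = gcd(1, 0)
b == 0, return a = 1


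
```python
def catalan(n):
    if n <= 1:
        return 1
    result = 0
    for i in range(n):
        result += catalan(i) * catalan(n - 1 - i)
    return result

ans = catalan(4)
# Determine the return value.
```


catalan(4)
= sum of catalan(i) * catalan(4-1-i) for i in 0..3
First compute sub-values bottom-up:
  catalan(0) = 1, catalan(1) = 1
  catalan(2) = 1*1 + 1*1 = 2
  catalan(3) = 1*2 + 1*1 + 2*1 = 5
Now catalan(4):
  catalan(0)*catalan(3) = 1*5 = 5
  catalan(1)*catalan(2) = 1*2 = 2
  catalan(2)*catalan(1) = 2*1 = 2
  catalan(3)*catalan(0) = 5*1 = 5
= 5 + 2 + 2 + 5
= 14


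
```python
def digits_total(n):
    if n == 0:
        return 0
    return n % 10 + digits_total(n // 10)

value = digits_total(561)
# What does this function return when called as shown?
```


digits_total(561)
= 1 + digits_total(56)
= 1 + 6 + digits_total(5)
= 1 + 6 + 5 + digits_total(0)
= 1 + 6 + 5 + 0
= 12


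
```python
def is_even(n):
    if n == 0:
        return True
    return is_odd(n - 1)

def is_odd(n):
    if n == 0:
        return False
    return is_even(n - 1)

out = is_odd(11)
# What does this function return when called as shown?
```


is_odd(11)
= is_even(10)
= is_odd(9)
= is_even(8)
= is_odd(7)
= is_even(6)
= is_odd(5)
= is_even(4)
= is_odd(3)
= is_even(2)
= is_odd(1)
= is_even(0)
n == 0: return True
= True


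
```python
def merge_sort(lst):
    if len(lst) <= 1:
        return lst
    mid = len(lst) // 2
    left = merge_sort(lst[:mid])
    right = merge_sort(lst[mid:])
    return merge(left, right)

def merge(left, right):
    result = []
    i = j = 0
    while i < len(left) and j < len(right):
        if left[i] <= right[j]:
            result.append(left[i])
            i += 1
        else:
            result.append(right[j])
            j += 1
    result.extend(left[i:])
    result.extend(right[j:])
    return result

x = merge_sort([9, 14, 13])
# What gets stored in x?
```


merge_sort([9, 14, 13])
Split into [9] and [14, 13]
Left sorted: [9]
Right sorted: [13, 14]
Merge [9] and [13, 14]
= [9, 13, 14]


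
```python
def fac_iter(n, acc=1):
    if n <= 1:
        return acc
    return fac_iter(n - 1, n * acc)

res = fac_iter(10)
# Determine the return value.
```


fac_iter(10, 1)
= fac_iter(9, 10 * 1) = fac_iter(9, 10)
= fac_iter(8, 9 * 10) = fac_iter(8, 90)
= fac_iter(7, 8 * 90) = fac_iter(7, 720)
= fac_iter(6, 7 * 720) = fac_iter(6, 5040)
= fac_iter(5, 6 * 5040) = fac_iter(5, 30240)
= fac_iter(4, 5 * 30240) = fac_iter(4, 151200)
= fac_iter(3, 4 * 151200) = fac_iter(3, 604800)
= fac_iter(2, 3 * 604800) = fac_iter(2, 1814400)
= fac_iter(1, 2 * 1814400) = fac_iter(1, 3628800)
n <= 1, return acc = 3628800


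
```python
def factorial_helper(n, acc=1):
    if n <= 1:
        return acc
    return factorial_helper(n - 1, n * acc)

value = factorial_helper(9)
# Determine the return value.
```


factorial_helper(9, 1)
= factorial_helper(8, 9 * 1) = factorial_helper(8, 9)
= factorial_helper(7, 8 * 9) = factorial_helper(7, 72)
= factorial_helper(6, 7 * 72) = factorial_helper(6, 504)
= factorial_helper(5, 6 * 504) = factorial_helper(5, 3024)
= factorial_helper(4, 5 * 3024) = factorial_helper(4, 15120)
= factorial_helper(3, 4 * 15120) = factorial_helper(3, 60480)
= factorial_helper(2, 3 * 60480) = factorial_helper(2, 181440)
= factorial_helper(1, 2 * 181440) = factorial_helper(1, 362880)
n <= 1, return acc = 362880


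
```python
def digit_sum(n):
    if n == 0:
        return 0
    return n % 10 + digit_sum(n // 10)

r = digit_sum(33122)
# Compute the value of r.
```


digit_sum(33122)
= 2 + digit_sum(3312)
= 2 + 2 + digit_sum(331)
= 2 + 2 + 1 + digit_sum(33)
= 2 + 2 + 1 + 3 + digit_sum(3)
= 2 + 2 + 1 + 3 + 3 + digit_sum(0)
= 2 + 2 + 1 + 3 + 3 + 0
= 11


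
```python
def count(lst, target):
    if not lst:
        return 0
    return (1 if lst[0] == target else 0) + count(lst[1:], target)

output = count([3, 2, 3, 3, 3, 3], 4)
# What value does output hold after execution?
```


count([3, 2, 3, 3, 3, 3], 4)
lst[0]=3 != 4: 0 + count([2, 3, 3, 3, 3], 4)
lst[0]=2 != 4: 0 + count([3, 3, 3, 3], 4)
lst[0]=3 != 4: 0 + count([3, 3, 3], 4)
lst[0]=3 != 4: 0 + count([3, 3], 4)
lst[0]=3 != 4: 0 + count([3], 4)
lst[0]=3 != 4: 0 + count([], 4)
= 0


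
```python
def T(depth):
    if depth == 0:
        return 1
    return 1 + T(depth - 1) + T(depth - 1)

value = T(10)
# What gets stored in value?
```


T(10)
= 1 + T(9) + T(9)
= 1 + 2 * T(9)
T(k) = 2^(k+1) - 1
T(0) = 1
T(1) = 3
T(2) = 7
T(3) = 15
T(4) = 31
T(10) = 2^11 - 1 = 2047


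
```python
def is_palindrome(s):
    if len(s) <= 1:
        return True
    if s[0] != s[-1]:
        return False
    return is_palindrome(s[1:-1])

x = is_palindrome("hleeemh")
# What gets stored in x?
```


is_palindrome("hleeemh")
"hleeemh": s[0]='h' == s[-1]='h' -> is_palindrome("leeem")
"leeem": s[0]='l' != s[-1]='m' -> False
= False


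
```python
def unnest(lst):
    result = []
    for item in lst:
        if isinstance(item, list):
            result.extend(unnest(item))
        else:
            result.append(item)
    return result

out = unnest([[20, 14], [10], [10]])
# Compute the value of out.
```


unnest([[20, 14], [10], [10]])
Processing each element:
  [20, 14] is a list -> unnest recursively -> [20, 14]
  [10] is a list -> unnest recursively -> [10]
  [10] is a list -> unnest recursively -> [10]
= [20, 14, 10, 10]


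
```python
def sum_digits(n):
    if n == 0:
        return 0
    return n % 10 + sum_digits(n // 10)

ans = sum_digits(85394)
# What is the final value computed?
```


sum_digits(85394)
= 4 + sum_digits(8539)
= 4 + 9 + sum_digits(853)
= 4 + 9 + 3 + sum_digits(85)
= 4 + 9 + 3 + 5 + sum_digits(8)
= 4 + 9 + 3 + 5 + 8 + sum_digits(0)
= 4 + 9 + 3 + 5 + 8 + 0
= 29


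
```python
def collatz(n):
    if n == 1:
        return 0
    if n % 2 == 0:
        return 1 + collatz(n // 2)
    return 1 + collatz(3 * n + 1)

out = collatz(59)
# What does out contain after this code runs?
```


collatz(59)
59 is odd -> 3*59+1 = 178 -> collatz(178)
178 is even -> collatz(89)
89 is odd -> 3*89+1 = 268 -> collatz(268)
268 is even -> collatz(134)
134 is even -> collatz(67)
67 is odd -> 3*67+1 = 202 -> collatz(202)
202 is even -> collatz(101)
101 is odd -> 3*101+1 = 304 -> collatz(304)
304 is even -> collatz(152)
152 is even -> collatz(76)
76 is even -> collatz(38)
38 is even -> collatz(19)
19 is odd -> 3*19+1 = 58 -> collatz(58)
58 is even -> collatz(29)
29 is odd -> 3*29+1 = 88 -> collatz(88)
88 is even -> collatz(44)
44 is even -> collatz(22)
22 is even -> collatz(11)
11 is odd -> 3*11+1 = 34 -> collatz(34)
34 is even -> collatz(17)
17 is odd -> 3*17+1 = 52 -> collatz(52)
52 is even -> collatz(26)
26 is even -> collatz(13)
13 is odd -> 3*13+1 = 40 -> collatz(40)
40 is even -> collatz(20)
20 is even -> collatz(10)
10 is even -> collatz(5)
5 is odd -> 3*5+1 = 16 -> collatz(16)
16 is even -> collatz(8)
8 is even -> collatz(4)
4 is even -> collatz(2)
2 is even -> collatz(1)
Reached 1 after 32 steps
= 32


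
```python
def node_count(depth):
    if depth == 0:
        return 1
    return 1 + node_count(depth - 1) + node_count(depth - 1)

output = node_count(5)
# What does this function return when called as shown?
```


node_count(5)
= 1 + node_count(4) + node_count(4)
= 1 + 2 * node_count(4)
node_count(k) = 2^(k+1) - 1
node_count(0) = 1
node_count(1) = 3
node_count(2) = 7
node_count(3) = 15
node_count(4) = 31
node_count(5) = 2^6 - 1 = 63


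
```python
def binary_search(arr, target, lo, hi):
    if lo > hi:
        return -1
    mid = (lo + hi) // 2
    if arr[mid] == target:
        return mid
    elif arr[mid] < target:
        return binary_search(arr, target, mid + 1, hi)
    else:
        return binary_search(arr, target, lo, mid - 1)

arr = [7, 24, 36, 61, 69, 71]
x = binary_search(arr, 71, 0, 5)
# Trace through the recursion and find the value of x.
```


binary_search(arr, 71, 0, 5)
lo=0, hi=5, mid=2, arr[mid]=36
36 < 71, search right half
lo=3, hi=5, mid=4, arr[mid]=69
69 < 71, search right half
lo=5, hi=5, mid=5, arr[mid]=71
arr[5] == 71, found at index 5
= 5


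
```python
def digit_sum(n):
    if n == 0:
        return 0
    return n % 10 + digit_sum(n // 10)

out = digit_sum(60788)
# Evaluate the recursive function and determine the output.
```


digit_sum(60788)
= 8 + digit_sum(6078)
= 8 + 8 + digit_sum(607)
= 8 + 8 + 7 + digit_sum(60)
= 8 + 8 + 7 + 0 + digit_sum(6)
= 8 + 8 + 7 + 0 + 6 + digit_sum(0)
= 8 + 8 + 7 + 0 + 6 + 0
= 29


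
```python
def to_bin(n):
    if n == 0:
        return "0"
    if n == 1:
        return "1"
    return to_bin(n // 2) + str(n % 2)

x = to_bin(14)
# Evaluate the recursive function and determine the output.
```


to_bin(14)
= to_bin(7) + "0"
= to_bin(3) + "1" + "0"
= to_bin(1) + "1" + "1" + "0"
= "1" + "1" + "1" + "0"
= "1110"


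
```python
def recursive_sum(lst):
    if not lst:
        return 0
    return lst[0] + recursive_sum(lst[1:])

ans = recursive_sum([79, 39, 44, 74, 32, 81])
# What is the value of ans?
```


recursive_sum([79, 39, 44, 74, 32, 81])
= 79 + recursive_sum([39, 44, 74, 32, 81])
= 79 + 39 + recursive_sum([44, 74, 32, 81])
= 79 + 39 + 44 + recursive_sum([74, 32, 81])
= 79 + 39 + 44 + 74 + recursive_sum([32, 81])
= 79 + 39 + 44 + 74 + 32 + recursive_sum([81])
= 79 + 39 + 44 + 74 + 32 + 81 + recursive_sum([])
= 79 + 39 + 44 + 74 + 32 + 81 + 0
= 349


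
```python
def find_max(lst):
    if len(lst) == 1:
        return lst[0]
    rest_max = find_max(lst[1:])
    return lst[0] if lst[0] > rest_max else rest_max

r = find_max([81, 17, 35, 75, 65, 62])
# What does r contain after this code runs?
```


find_max([81, 17, 35, 75, 65, 62])
= compare 81 with find_max([17, 35, 75, 65, 62])
= compare 17 with find_max([35, 75, 65, 62])
= compare 35 with find_max([75, 65, 62])
= compare 75 with find_max([65, 62])
= compare 65 with find_max([62])
Base: find_max([62]) = 62
compare 65 with 62: max = 65
compare 75 with 65: max = 75
compare 35 with 75: max = 75
compare 17 with 75: max = 75
compare 81 with 75: max = 81
= 81


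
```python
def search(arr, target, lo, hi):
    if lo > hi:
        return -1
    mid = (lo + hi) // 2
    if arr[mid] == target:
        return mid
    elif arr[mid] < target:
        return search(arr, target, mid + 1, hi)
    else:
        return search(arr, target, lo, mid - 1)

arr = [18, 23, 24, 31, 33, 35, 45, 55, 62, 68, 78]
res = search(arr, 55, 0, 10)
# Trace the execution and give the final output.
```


search(arr, 55, 0, 10)
lo=0, hi=10, mid=5, arr[mid]=35
35 < 55, search right half
lo=6, hi=10, mid=8, arr[mid]=62
62 > 55, search left half
lo=6, hi=7, mid=6, arr[mid]=45
45 < 55, search right half
lo=7, hi=7, mid=7, arr[mid]=55
arr[7] == 55, found at index 7
= 7
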